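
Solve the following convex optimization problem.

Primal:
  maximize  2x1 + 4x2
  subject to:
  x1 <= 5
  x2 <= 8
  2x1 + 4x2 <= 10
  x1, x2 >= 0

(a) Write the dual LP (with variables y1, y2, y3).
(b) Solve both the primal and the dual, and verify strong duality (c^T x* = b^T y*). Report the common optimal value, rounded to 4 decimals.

The standard primal-dual pair for 'max c^T x s.t. A x <= b, x >= 0' is:
  Dual:  min b^T y  s.t.  A^T y >= c,  y >= 0.

So the dual LP is:
  minimize  5y1 + 8y2 + 10y3
  subject to:
    y1 + 2y3 >= 2
    y2 + 4y3 >= 4
    y1, y2, y3 >= 0

Solving the primal: x* = (0, 2.5).
  primal value c^T x* = 10.
Solving the dual: y* = (0, 0, 1).
  dual value b^T y* = 10.
Strong duality: c^T x* = b^T y*. Confirmed.

10


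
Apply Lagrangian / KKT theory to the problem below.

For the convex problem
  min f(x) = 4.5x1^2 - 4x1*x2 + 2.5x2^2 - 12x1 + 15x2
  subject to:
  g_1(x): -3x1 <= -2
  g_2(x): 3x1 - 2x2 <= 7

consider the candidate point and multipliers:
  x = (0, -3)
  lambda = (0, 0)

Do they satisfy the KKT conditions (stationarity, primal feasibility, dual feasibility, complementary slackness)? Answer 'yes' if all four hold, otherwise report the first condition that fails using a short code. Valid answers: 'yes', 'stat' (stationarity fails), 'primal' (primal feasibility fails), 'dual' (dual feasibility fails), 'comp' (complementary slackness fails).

Gradient of f: grad f(x) = Q x + c = (0, 0)
Constraint values g_i(x) = a_i^T x - b_i:
  g_1((0, -3)) = 2
  g_2((0, -3)) = -1
Stationarity residual: grad f(x) + sum_i lambda_i a_i = (0, 0)
  -> stationarity OK
Primal feasibility (all g_i <= 0): FAILS
Dual feasibility (all lambda_i >= 0): OK
Complementary slackness (lambda_i * g_i(x) = 0 for all i): OK

Verdict: the first failing condition is primal_feasibility -> primal.

primal


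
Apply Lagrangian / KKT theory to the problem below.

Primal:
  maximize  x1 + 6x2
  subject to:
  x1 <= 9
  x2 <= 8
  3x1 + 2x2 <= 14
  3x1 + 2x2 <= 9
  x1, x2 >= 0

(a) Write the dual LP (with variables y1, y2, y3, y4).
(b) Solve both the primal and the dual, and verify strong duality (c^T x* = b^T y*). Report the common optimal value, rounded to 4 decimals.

The standard primal-dual pair for 'max c^T x s.t. A x <= b, x >= 0' is:
  Dual:  min b^T y  s.t.  A^T y >= c,  y >= 0.

So the dual LP is:
  minimize  9y1 + 8y2 + 14y3 + 9y4
  subject to:
    y1 + 3y3 + 3y4 >= 1
    y2 + 2y3 + 2y4 >= 6
    y1, y2, y3, y4 >= 0

Solving the primal: x* = (0, 4.5).
  primal value c^T x* = 27.
Solving the dual: y* = (0, 0, 0, 3).
  dual value b^T y* = 27.
Strong duality: c^T x* = b^T y*. Confirmed.

27


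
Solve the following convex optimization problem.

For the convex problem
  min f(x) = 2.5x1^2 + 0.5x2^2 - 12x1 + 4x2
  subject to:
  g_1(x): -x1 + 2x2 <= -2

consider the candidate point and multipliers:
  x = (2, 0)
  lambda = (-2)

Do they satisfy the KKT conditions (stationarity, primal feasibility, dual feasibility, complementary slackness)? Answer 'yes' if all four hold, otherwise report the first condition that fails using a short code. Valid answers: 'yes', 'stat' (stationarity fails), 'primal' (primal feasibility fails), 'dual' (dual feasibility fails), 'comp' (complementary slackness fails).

Gradient of f: grad f(x) = Q x + c = (-2, 4)
Constraint values g_i(x) = a_i^T x - b_i:
  g_1((2, 0)) = 0
Stationarity residual: grad f(x) + sum_i lambda_i a_i = (0, 0)
  -> stationarity OK
Primal feasibility (all g_i <= 0): OK
Dual feasibility (all lambda_i >= 0): FAILS
Complementary slackness (lambda_i * g_i(x) = 0 for all i): OK

Verdict: the first failing condition is dual_feasibility -> dual.

dual


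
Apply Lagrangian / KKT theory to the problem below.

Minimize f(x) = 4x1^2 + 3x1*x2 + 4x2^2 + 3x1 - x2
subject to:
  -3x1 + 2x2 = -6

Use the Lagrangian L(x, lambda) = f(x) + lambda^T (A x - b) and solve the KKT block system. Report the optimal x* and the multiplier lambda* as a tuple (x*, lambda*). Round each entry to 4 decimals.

Form the Lagrangian:
  L(x, lambda) = (1/2) x^T Q x + c^T x + lambda^T (A x - b)
Stationarity (grad_x L = 0): Q x + c + A^T lambda = 0.
Primal feasibility: A x = b.

This gives the KKT block system:
  [ Q   A^T ] [ x     ]   [-c ]
  [ A    0  ] [ lambda ] = [ b ]

Solving the linear system:
  x*      = (1.2429, -1.1357)
  lambda* = (3.1786)
  f(x*)   = 11.9679

x* = (1.2429, -1.1357), lambda* = (3.1786)


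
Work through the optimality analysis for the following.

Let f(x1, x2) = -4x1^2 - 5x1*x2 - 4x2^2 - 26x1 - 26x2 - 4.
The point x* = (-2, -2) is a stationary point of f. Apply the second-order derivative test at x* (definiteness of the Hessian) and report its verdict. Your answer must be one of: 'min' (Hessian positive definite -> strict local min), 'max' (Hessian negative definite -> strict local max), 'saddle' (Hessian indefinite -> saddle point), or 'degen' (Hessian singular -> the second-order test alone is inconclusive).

Compute the Hessian H = grad^2 f:
  H = [[-8, -5], [-5, -8]]
Verify stationarity: grad f(x*) = H x* + g = (0, 0).
Eigenvalues of H: -13, -3.
Both eigenvalues < 0, so H is negative definite -> x* is a strict local max.

max


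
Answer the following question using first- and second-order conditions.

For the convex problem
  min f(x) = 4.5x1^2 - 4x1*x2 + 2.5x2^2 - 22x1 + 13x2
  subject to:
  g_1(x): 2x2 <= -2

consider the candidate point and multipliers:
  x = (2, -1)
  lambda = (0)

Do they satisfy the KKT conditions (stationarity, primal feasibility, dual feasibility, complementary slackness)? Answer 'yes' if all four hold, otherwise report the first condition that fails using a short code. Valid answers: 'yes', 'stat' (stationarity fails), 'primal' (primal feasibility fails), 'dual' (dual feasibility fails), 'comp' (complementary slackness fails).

Gradient of f: grad f(x) = Q x + c = (0, 0)
Constraint values g_i(x) = a_i^T x - b_i:
  g_1((2, -1)) = 0
Stationarity residual: grad f(x) + sum_i lambda_i a_i = (0, 0)
  -> stationarity OK
Primal feasibility (all g_i <= 0): OK
Dual feasibility (all lambda_i >= 0): OK
Complementary slackness (lambda_i * g_i(x) = 0 for all i): OK

Verdict: yes, KKT holds.

yes


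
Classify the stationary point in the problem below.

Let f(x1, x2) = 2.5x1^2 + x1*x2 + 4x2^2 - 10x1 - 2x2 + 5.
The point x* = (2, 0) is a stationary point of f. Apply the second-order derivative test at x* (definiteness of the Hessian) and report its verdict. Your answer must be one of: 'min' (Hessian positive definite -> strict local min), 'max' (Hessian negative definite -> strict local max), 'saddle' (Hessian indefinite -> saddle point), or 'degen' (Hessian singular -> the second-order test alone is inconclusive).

Compute the Hessian H = grad^2 f:
  H = [[5, 1], [1, 8]]
Verify stationarity: grad f(x*) = H x* + g = (0, 0).
Eigenvalues of H: 4.6972, 8.3028.
Both eigenvalues > 0, so H is positive definite -> x* is a strict local min.

min


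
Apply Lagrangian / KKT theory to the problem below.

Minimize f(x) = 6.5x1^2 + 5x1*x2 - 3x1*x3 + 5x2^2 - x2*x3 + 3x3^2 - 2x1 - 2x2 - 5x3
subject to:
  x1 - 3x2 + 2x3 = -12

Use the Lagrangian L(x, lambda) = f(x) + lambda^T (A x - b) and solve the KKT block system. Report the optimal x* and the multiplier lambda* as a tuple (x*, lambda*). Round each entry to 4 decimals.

Form the Lagrangian:
  L(x, lambda) = (1/2) x^T Q x + c^T x + lambda^T (A x - b)
Stationarity (grad_x L = 0): Q x + c + A^T lambda = 0.
Primal feasibility: A x = b.

This gives the KKT block system:
  [ Q   A^T ] [ x     ]   [-c ]
  [ A    0  ] [ lambda ] = [ b ]

Solving the linear system:
  x*      = (-1.5786, 2.5354, -1.4076)
  lambda* = (5.6227)
  f(x*)   = 36.2983

x* = (-1.5786, 2.5354, -1.4076), lambda* = (5.6227)


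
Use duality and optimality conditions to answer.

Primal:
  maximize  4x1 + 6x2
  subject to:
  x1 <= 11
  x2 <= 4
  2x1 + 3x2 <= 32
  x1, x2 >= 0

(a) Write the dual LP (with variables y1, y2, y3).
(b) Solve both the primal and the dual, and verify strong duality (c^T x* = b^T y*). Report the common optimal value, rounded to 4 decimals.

The standard primal-dual pair for 'max c^T x s.t. A x <= b, x >= 0' is:
  Dual:  min b^T y  s.t.  A^T y >= c,  y >= 0.

So the dual LP is:
  minimize  11y1 + 4y2 + 32y3
  subject to:
    y1 + 2y3 >= 4
    y2 + 3y3 >= 6
    y1, y2, y3 >= 0

Solving the primal: x* = (10, 4).
  primal value c^T x* = 64.
Solving the dual: y* = (0, 0, 2).
  dual value b^T y* = 64.
Strong duality: c^T x* = b^T y*. Confirmed.

64


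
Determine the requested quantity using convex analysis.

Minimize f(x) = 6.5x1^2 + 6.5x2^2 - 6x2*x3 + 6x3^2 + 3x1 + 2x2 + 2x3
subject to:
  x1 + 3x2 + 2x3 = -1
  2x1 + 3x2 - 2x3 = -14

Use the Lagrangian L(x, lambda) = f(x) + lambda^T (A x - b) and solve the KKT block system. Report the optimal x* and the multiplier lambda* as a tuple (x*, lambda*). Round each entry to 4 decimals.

Form the Lagrangian:
  L(x, lambda) = (1/2) x^T Q x + c^T x + lambda^T (A x - b)
Stationarity (grad_x L = 0): Q x + c + A^T lambda = 0.
Primal feasibility: A x = b.

This gives the KKT block system:
  [ Q   A^T ] [ x     ]   [-c ]
  [ A    0  ] [ lambda ] = [ b ]

Solving the linear system:
  x*      = (-2.2703, -1.3649, 2.6824)
  lambda* = (-5.2883, 15.9009)
  f(x*)   = 106.5743

x* = (-2.2703, -1.3649, 2.6824), lambda* = (-5.2883, 15.9009)


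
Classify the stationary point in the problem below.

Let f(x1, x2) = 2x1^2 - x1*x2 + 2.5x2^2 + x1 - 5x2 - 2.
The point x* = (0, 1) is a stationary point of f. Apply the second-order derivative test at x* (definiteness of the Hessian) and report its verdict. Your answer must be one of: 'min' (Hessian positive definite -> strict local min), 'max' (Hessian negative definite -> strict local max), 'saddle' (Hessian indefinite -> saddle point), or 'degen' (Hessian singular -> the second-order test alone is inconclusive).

Compute the Hessian H = grad^2 f:
  H = [[4, -1], [-1, 5]]
Verify stationarity: grad f(x*) = H x* + g = (0, 0).
Eigenvalues of H: 3.382, 5.618.
Both eigenvalues > 0, so H is positive definite -> x* is a strict local min.

min


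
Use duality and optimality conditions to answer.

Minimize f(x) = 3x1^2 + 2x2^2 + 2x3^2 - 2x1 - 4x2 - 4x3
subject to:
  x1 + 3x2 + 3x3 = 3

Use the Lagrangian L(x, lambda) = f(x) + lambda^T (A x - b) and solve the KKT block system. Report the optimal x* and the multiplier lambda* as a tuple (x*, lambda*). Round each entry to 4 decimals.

Form the Lagrangian:
  L(x, lambda) = (1/2) x^T Q x + c^T x + lambda^T (A x - b)
Stationarity (grad_x L = 0): Q x + c + A^T lambda = 0.
Primal feasibility: A x = b.

This gives the KKT block system:
  [ Q   A^T ] [ x     ]   [-c ]
  [ A    0  ] [ lambda ] = [ b ]

Solving the linear system:
  x*      = (0.2143, 0.4643, 0.4643)
  lambda* = (0.7143)
  f(x*)   = -3.1429

x* = (0.2143, 0.4643, 0.4643), lambda* = (0.7143)


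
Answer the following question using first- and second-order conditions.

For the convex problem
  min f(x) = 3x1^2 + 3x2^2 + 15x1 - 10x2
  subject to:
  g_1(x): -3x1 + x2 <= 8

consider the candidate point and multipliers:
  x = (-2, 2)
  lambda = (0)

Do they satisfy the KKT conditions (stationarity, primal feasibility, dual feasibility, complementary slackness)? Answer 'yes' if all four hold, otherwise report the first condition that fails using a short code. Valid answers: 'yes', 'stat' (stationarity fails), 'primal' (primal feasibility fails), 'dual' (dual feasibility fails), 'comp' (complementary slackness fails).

Gradient of f: grad f(x) = Q x + c = (3, 2)
Constraint values g_i(x) = a_i^T x - b_i:
  g_1((-2, 2)) = 0
Stationarity residual: grad f(x) + sum_i lambda_i a_i = (3, 2)
  -> stationarity FAILS
Primal feasibility (all g_i <= 0): OK
Dual feasibility (all lambda_i >= 0): OK
Complementary slackness (lambda_i * g_i(x) = 0 for all i): OK

Verdict: the first failing condition is stationarity -> stat.

stat


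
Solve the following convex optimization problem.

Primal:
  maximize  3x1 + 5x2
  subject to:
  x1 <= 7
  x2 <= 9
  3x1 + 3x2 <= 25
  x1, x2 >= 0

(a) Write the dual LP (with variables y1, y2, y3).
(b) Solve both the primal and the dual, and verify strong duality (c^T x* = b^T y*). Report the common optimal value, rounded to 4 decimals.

The standard primal-dual pair for 'max c^T x s.t. A x <= b, x >= 0' is:
  Dual:  min b^T y  s.t.  A^T y >= c,  y >= 0.

So the dual LP is:
  minimize  7y1 + 9y2 + 25y3
  subject to:
    y1 + 3y3 >= 3
    y2 + 3y3 >= 5
    y1, y2, y3 >= 0

Solving the primal: x* = (0, 8.3333).
  primal value c^T x* = 41.6667.
Solving the dual: y* = (0, 0, 1.6667).
  dual value b^T y* = 41.6667.
Strong duality: c^T x* = b^T y*. Confirmed.

41.6667


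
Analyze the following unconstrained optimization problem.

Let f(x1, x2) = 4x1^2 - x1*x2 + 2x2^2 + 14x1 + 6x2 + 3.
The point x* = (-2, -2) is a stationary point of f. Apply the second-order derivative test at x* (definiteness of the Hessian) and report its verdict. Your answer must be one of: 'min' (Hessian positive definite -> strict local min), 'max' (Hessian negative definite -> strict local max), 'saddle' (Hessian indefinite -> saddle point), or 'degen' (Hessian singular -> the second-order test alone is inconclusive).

Compute the Hessian H = grad^2 f:
  H = [[8, -1], [-1, 4]]
Verify stationarity: grad f(x*) = H x* + g = (0, 0).
Eigenvalues of H: 3.7639, 8.2361.
Both eigenvalues > 0, so H is positive definite -> x* is a strict local min.

min


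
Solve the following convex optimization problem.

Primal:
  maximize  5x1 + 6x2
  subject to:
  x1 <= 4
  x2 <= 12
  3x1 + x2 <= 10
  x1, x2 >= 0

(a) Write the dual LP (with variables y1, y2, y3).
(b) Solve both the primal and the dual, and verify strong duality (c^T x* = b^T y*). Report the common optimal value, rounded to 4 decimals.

The standard primal-dual pair for 'max c^T x s.t. A x <= b, x >= 0' is:
  Dual:  min b^T y  s.t.  A^T y >= c,  y >= 0.

So the dual LP is:
  minimize  4y1 + 12y2 + 10y3
  subject to:
    y1 + 3y3 >= 5
    y2 + y3 >= 6
    y1, y2, y3 >= 0

Solving the primal: x* = (0, 10).
  primal value c^T x* = 60.
Solving the dual: y* = (0, 0, 6).
  dual value b^T y* = 60.
Strong duality: c^T x* = b^T y*. Confirmed.

60


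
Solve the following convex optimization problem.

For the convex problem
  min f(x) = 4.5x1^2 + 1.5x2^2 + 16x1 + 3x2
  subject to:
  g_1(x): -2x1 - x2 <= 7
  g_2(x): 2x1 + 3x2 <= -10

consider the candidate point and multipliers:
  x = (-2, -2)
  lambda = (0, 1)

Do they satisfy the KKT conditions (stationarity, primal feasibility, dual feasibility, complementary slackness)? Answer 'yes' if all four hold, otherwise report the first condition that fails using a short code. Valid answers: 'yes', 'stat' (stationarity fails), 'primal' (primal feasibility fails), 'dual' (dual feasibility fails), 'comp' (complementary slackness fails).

Gradient of f: grad f(x) = Q x + c = (-2, -3)
Constraint values g_i(x) = a_i^T x - b_i:
  g_1((-2, -2)) = -1
  g_2((-2, -2)) = 0
Stationarity residual: grad f(x) + sum_i lambda_i a_i = (0, 0)
  -> stationarity OK
Primal feasibility (all g_i <= 0): OK
Dual feasibility (all lambda_i >= 0): OK
Complementary slackness (lambda_i * g_i(x) = 0 for all i): OK

Verdict: yes, KKT holds.

yes


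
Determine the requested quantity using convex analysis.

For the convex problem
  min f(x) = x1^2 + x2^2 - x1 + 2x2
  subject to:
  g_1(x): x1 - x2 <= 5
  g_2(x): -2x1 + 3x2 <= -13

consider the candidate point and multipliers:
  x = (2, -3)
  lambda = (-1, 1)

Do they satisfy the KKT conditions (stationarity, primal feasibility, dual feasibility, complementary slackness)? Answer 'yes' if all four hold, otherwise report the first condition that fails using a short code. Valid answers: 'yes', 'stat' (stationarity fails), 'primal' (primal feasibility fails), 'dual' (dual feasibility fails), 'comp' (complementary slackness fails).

Gradient of f: grad f(x) = Q x + c = (3, -4)
Constraint values g_i(x) = a_i^T x - b_i:
  g_1((2, -3)) = 0
  g_2((2, -3)) = 0
Stationarity residual: grad f(x) + sum_i lambda_i a_i = (0, 0)
  -> stationarity OK
Primal feasibility (all g_i <= 0): OK
Dual feasibility (all lambda_i >= 0): FAILS
Complementary slackness (lambda_i * g_i(x) = 0 for all i): OK

Verdict: the first failing condition is dual_feasibility -> dual.

dual


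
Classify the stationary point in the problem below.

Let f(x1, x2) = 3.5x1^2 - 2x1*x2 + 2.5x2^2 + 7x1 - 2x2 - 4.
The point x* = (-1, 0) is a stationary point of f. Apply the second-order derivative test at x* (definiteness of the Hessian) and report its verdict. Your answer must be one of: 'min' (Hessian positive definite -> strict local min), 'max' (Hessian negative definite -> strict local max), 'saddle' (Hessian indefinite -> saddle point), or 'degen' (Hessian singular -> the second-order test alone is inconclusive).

Compute the Hessian H = grad^2 f:
  H = [[7, -2], [-2, 5]]
Verify stationarity: grad f(x*) = H x* + g = (0, 0).
Eigenvalues of H: 3.7639, 8.2361.
Both eigenvalues > 0, so H is positive definite -> x* is a strict local min.

min


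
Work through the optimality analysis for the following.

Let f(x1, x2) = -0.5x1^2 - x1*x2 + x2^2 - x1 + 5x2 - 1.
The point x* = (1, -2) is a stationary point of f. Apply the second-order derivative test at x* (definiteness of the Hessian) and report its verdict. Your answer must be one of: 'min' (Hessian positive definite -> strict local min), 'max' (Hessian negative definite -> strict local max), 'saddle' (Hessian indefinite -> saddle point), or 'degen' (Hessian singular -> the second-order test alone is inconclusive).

Compute the Hessian H = grad^2 f:
  H = [[-1, -1], [-1, 2]]
Verify stationarity: grad f(x*) = H x* + g = (0, 0).
Eigenvalues of H: -1.3028, 2.3028.
Eigenvalues have mixed signs, so H is indefinite -> x* is a saddle point.

saddle


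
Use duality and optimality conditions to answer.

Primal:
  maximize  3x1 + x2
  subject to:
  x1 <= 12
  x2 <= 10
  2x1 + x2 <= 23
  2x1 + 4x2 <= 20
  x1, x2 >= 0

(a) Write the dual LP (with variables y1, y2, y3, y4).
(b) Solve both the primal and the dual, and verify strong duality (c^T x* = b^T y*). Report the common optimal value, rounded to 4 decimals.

The standard primal-dual pair for 'max c^T x s.t. A x <= b, x >= 0' is:
  Dual:  min b^T y  s.t.  A^T y >= c,  y >= 0.

So the dual LP is:
  minimize  12y1 + 10y2 + 23y3 + 20y4
  subject to:
    y1 + 2y3 + 2y4 >= 3
    y2 + y3 + 4y4 >= 1
    y1, y2, y3, y4 >= 0

Solving the primal: x* = (10, 0).
  primal value c^T x* = 30.
Solving the dual: y* = (0, 0, 0, 1.5).
  dual value b^T y* = 30.
Strong duality: c^T x* = b^T y*. Confirmed.

30


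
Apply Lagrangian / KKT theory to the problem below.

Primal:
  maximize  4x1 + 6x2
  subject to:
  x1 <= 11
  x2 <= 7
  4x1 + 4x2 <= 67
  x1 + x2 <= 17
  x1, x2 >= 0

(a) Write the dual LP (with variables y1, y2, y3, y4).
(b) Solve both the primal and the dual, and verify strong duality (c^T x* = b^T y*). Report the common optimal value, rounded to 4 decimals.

The standard primal-dual pair for 'max c^T x s.t. A x <= b, x >= 0' is:
  Dual:  min b^T y  s.t.  A^T y >= c,  y >= 0.

So the dual LP is:
  minimize  11y1 + 7y2 + 67y3 + 17y4
  subject to:
    y1 + 4y3 + y4 >= 4
    y2 + 4y3 + y4 >= 6
    y1, y2, y3, y4 >= 0

Solving the primal: x* = (9.75, 7).
  primal value c^T x* = 81.
Solving the dual: y* = (0, 2, 1, 0).
  dual value b^T y* = 81.
Strong duality: c^T x* = b^T y*. Confirmed.

81


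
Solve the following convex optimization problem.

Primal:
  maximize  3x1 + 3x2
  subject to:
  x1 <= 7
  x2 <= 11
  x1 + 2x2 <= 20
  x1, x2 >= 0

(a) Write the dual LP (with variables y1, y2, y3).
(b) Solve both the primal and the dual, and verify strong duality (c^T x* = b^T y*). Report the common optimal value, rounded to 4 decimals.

The standard primal-dual pair for 'max c^T x s.t. A x <= b, x >= 0' is:
  Dual:  min b^T y  s.t.  A^T y >= c,  y >= 0.

So the dual LP is:
  minimize  7y1 + 11y2 + 20y3
  subject to:
    y1 + y3 >= 3
    y2 + 2y3 >= 3
    y1, y2, y3 >= 0

Solving the primal: x* = (7, 6.5).
  primal value c^T x* = 40.5.
Solving the dual: y* = (1.5, 0, 1.5).
  dual value b^T y* = 40.5.
Strong duality: c^T x* = b^T y*. Confirmed.

40.5


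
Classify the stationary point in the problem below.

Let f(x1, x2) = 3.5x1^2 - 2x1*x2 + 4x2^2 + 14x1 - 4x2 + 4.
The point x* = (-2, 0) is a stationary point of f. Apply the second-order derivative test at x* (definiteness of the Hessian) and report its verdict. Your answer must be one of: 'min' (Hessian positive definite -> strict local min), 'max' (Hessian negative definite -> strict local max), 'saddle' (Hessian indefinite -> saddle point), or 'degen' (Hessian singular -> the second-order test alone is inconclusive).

Compute the Hessian H = grad^2 f:
  H = [[7, -2], [-2, 8]]
Verify stationarity: grad f(x*) = H x* + g = (0, 0).
Eigenvalues of H: 5.4384, 9.5616.
Both eigenvalues > 0, so H is positive definite -> x* is a strict local min.

min


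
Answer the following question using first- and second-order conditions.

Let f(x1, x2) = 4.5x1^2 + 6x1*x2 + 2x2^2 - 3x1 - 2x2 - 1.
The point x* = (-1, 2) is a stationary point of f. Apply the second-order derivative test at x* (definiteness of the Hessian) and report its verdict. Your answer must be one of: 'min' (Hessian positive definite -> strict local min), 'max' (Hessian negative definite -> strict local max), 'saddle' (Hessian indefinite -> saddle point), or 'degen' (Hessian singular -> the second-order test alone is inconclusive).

Compute the Hessian H = grad^2 f:
  H = [[9, 6], [6, 4]]
Verify stationarity: grad f(x*) = H x* + g = (0, 0).
Eigenvalues of H: 0, 13.
H has a zero eigenvalue (singular; positive semidefinite but not definite), so H is neither positive definite, negative definite, nor indefinite. The second-order test alone is inconclusive -> degen.
(Indeed, f is constant along the null direction of H through x*, so x* is not a strict local extremum.)

degen


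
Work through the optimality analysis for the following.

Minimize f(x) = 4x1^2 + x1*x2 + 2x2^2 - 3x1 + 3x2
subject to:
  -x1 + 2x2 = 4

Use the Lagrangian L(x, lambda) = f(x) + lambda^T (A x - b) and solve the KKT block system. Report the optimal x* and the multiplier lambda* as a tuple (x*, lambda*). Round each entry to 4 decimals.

Form the Lagrangian:
  L(x, lambda) = (1/2) x^T Q x + c^T x + lambda^T (A x - b)
Stationarity (grad_x L = 0): Q x + c + A^T lambda = 0.
Primal feasibility: A x = b.

This gives the KKT block system:
  [ Q   A^T ] [ x     ]   [-c ]
  [ A    0  ] [ lambda ] = [ b ]

Solving the linear system:
  x*      = (-0.45, 1.775)
  lambda* = (-4.825)
  f(x*)   = 12.9875

x* = (-0.45, 1.775), lambda* = (-4.825)


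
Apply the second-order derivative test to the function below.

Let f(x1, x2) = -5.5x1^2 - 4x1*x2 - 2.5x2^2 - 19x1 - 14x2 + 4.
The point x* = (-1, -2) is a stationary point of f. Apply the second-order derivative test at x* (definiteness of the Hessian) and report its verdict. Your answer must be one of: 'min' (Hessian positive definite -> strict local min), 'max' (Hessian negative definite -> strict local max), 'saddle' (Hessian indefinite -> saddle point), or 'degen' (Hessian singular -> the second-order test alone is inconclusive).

Compute the Hessian H = grad^2 f:
  H = [[-11, -4], [-4, -5]]
Verify stationarity: grad f(x*) = H x* + g = (0, 0).
Eigenvalues of H: -13, -3.
Both eigenvalues < 0, so H is negative definite -> x* is a strict local max.

max


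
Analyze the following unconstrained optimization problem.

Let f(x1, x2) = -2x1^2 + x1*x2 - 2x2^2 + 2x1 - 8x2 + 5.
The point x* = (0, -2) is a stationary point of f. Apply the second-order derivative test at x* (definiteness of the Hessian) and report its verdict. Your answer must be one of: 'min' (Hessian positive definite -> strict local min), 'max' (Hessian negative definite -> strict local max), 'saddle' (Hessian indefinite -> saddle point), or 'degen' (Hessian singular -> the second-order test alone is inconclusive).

Compute the Hessian H = grad^2 f:
  H = [[-4, 1], [1, -4]]
Verify stationarity: grad f(x*) = H x* + g = (0, 0).
Eigenvalues of H: -5, -3.
Both eigenvalues < 0, so H is negative definite -> x* is a strict local max.

max


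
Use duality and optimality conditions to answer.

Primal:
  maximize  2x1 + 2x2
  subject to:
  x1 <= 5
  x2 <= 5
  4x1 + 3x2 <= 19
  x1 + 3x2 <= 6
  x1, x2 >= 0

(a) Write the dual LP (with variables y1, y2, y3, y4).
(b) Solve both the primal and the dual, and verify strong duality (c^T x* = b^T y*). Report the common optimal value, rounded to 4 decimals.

The standard primal-dual pair for 'max c^T x s.t. A x <= b, x >= 0' is:
  Dual:  min b^T y  s.t.  A^T y >= c,  y >= 0.

So the dual LP is:
  minimize  5y1 + 5y2 + 19y3 + 6y4
  subject to:
    y1 + 4y3 + y4 >= 2
    y2 + 3y3 + 3y4 >= 2
    y1, y2, y3, y4 >= 0

Solving the primal: x* = (4.3333, 0.5556).
  primal value c^T x* = 9.7778.
Solving the dual: y* = (0, 0, 0.4444, 0.2222).
  dual value b^T y* = 9.7778.
Strong duality: c^T x* = b^T y*. Confirmed.

9.7778


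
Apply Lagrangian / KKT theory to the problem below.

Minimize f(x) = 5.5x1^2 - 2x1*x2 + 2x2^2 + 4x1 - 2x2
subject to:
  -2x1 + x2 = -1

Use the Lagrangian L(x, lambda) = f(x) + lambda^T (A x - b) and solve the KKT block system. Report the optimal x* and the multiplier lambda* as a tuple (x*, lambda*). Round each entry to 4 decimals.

Form the Lagrangian:
  L(x, lambda) = (1/2) x^T Q x + c^T x + lambda^T (A x - b)
Stationarity (grad_x L = 0): Q x + c + A^T lambda = 0.
Primal feasibility: A x = b.

This gives the KKT block system:
  [ Q   A^T ] [ x     ]   [-c ]
  [ A    0  ] [ lambda ] = [ b ]

Solving the linear system:
  x*      = (0.3158, -0.3684)
  lambda* = (4.1053)
  f(x*)   = 3.0526

x* = (0.3158, -0.3684), lambda* = (4.1053)


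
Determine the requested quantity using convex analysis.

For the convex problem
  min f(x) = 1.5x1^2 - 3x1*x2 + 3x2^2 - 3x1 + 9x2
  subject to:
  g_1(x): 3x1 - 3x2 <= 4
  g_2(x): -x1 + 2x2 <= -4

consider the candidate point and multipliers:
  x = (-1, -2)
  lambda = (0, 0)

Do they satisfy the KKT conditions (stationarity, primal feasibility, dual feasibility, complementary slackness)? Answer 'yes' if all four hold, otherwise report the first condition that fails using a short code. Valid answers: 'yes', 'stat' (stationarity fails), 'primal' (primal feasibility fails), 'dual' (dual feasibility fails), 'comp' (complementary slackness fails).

Gradient of f: grad f(x) = Q x + c = (0, 0)
Constraint values g_i(x) = a_i^T x - b_i:
  g_1((-1, -2)) = -1
  g_2((-1, -2)) = 1
Stationarity residual: grad f(x) + sum_i lambda_i a_i = (0, 0)
  -> stationarity OK
Primal feasibility (all g_i <= 0): FAILS
Dual feasibility (all lambda_i >= 0): OK
Complementary slackness (lambda_i * g_i(x) = 0 for all i): OK

Verdict: the first failing condition is primal_feasibility -> primal.

primal


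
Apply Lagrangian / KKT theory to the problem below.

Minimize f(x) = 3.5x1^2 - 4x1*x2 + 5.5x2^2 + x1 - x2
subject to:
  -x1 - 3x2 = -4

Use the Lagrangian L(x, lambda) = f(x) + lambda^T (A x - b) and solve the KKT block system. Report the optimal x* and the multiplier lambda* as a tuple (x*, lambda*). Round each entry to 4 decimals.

Form the Lagrangian:
  L(x, lambda) = (1/2) x^T Q x + c^T x + lambda^T (A x - b)
Stationarity (grad_x L = 0): Q x + c + A^T lambda = 0.
Primal feasibility: A x = b.

This gives the KKT block system:
  [ Q   A^T ] [ x     ]   [-c ]
  [ A    0  ] [ lambda ] = [ b ]

Solving the linear system:
  x*      = (0.8163, 1.0612)
  lambda* = (2.4694)
  f(x*)   = 4.8163

x* = (0.8163, 1.0612), lambda* = (2.4694)


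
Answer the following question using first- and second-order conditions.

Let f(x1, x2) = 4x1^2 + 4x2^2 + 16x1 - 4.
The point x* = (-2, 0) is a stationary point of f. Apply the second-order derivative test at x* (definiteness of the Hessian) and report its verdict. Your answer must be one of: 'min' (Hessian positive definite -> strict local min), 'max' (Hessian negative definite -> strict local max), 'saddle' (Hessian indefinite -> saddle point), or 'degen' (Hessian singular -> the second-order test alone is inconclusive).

Compute the Hessian H = grad^2 f:
  H = [[8, 0], [0, 8]]
Verify stationarity: grad f(x*) = H x* + g = (0, 0).
Eigenvalues of H: 8, 8.
Both eigenvalues > 0, so H is positive definite -> x* is a strict local min.

min


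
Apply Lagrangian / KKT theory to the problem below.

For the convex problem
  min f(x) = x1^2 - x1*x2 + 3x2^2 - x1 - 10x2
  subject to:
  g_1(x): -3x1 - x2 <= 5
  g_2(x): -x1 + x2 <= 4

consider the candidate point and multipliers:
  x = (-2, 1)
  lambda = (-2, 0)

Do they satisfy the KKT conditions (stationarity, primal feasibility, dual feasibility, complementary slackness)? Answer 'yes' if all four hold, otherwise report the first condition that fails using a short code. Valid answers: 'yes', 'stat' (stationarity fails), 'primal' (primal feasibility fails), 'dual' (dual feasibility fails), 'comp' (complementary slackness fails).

Gradient of f: grad f(x) = Q x + c = (-6, -2)
Constraint values g_i(x) = a_i^T x - b_i:
  g_1((-2, 1)) = 0
  g_2((-2, 1)) = -1
Stationarity residual: grad f(x) + sum_i lambda_i a_i = (0, 0)
  -> stationarity OK
Primal feasibility (all g_i <= 0): OK
Dual feasibility (all lambda_i >= 0): FAILS
Complementary slackness (lambda_i * g_i(x) = 0 for all i): OK

Verdict: the first failing condition is dual_feasibility -> dual.

dual


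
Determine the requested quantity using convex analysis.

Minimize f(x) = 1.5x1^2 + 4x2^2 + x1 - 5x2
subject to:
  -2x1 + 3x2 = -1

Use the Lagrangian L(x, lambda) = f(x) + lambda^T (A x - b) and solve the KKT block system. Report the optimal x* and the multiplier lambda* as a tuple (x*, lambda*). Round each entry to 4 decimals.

Form the Lagrangian:
  L(x, lambda) = (1/2) x^T Q x + c^T x + lambda^T (A x - b)
Stationarity (grad_x L = 0): Q x + c + A^T lambda = 0.
Primal feasibility: A x = b.

This gives the KKT block system:
  [ Q   A^T ] [ x     ]   [-c ]
  [ A    0  ] [ lambda ] = [ b ]

Solving the linear system:
  x*      = (0.6271, 0.0847)
  lambda* = (1.4407)
  f(x*)   = 0.822

x* = (0.6271, 0.0847), lambda* = (1.4407)


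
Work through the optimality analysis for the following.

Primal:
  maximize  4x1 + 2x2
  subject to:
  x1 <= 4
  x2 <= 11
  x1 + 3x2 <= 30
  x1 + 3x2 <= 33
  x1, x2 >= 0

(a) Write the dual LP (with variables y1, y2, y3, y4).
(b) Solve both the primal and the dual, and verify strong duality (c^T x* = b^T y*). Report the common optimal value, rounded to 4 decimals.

The standard primal-dual pair for 'max c^T x s.t. A x <= b, x >= 0' is:
  Dual:  min b^T y  s.t.  A^T y >= c,  y >= 0.

So the dual LP is:
  minimize  4y1 + 11y2 + 30y3 + 33y4
  subject to:
    y1 + y3 + y4 >= 4
    y2 + 3y3 + 3y4 >= 2
    y1, y2, y3, y4 >= 0

Solving the primal: x* = (4, 8.6667).
  primal value c^T x* = 33.3333.
Solving the dual: y* = (3.3333, 0, 0.6667, 0).
  dual value b^T y* = 33.3333.
Strong duality: c^T x* = b^T y*. Confirmed.

33.3333


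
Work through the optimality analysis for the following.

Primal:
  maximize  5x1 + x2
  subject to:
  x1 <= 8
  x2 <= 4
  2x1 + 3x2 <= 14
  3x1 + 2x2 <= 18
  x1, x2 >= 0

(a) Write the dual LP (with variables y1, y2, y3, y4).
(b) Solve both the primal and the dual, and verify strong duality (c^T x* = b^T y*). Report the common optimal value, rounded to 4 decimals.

The standard primal-dual pair for 'max c^T x s.t. A x <= b, x >= 0' is:
  Dual:  min b^T y  s.t.  A^T y >= c,  y >= 0.

So the dual LP is:
  minimize  8y1 + 4y2 + 14y3 + 18y4
  subject to:
    y1 + 2y3 + 3y4 >= 5
    y2 + 3y3 + 2y4 >= 1
    y1, y2, y3, y4 >= 0

Solving the primal: x* = (6, 0).
  primal value c^T x* = 30.
Solving the dual: y* = (0, 0, 0, 1.6667).
  dual value b^T y* = 30.
Strong duality: c^T x* = b^T y*. Confirmed.

30


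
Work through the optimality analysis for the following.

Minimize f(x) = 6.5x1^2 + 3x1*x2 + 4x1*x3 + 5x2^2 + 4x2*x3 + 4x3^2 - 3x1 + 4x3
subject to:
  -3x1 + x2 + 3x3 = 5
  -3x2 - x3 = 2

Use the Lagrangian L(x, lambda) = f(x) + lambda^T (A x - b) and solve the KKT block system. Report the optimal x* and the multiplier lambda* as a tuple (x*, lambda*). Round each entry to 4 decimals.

Form the Lagrangian:
  L(x, lambda) = (1/2) x^T Q x + c^T x + lambda^T (A x - b)
Stationarity (grad_x L = 0): Q x + c + A^T lambda = 0.
Primal feasibility: A x = b.

This gives the KKT block system:
  [ Q   A^T ] [ x     ]   [-c ]
  [ A    0  ] [ lambda ] = [ b ]

Solving the linear system:
  x*      = (-0.7447, -1.0957, 1.2872)
  lambda* = (-3.6064, -3.883)
  f(x*)   = 16.5904

x* = (-0.7447, -1.0957, 1.2872), lambda* = (-3.6064, -3.883)


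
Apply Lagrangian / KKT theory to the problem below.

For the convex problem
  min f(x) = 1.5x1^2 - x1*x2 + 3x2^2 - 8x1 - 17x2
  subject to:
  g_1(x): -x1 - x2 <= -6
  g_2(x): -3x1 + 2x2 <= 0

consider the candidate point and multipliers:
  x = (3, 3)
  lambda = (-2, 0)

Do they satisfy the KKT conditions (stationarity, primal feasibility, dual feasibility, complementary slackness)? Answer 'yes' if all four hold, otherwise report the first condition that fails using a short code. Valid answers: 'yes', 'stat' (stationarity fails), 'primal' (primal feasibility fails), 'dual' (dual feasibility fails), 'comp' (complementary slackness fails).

Gradient of f: grad f(x) = Q x + c = (-2, -2)
Constraint values g_i(x) = a_i^T x - b_i:
  g_1((3, 3)) = 0
  g_2((3, 3)) = -3
Stationarity residual: grad f(x) + sum_i lambda_i a_i = (0, 0)
  -> stationarity OK
Primal feasibility (all g_i <= 0): OK
Dual feasibility (all lambda_i >= 0): FAILS
Complementary slackness (lambda_i * g_i(x) = 0 for all i): OK

Verdict: the first failing condition is dual_feasibility -> dual.

dual


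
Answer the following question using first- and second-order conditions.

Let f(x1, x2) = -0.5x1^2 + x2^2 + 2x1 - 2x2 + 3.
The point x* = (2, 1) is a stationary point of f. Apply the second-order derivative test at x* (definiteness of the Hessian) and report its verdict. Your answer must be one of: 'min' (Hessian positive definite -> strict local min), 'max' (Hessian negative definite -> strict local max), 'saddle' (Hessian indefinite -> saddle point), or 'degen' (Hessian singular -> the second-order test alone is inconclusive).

Compute the Hessian H = grad^2 f:
  H = [[-1, 0], [0, 2]]
Verify stationarity: grad f(x*) = H x* + g = (0, 0).
Eigenvalues of H: -1, 2.
Eigenvalues have mixed signs, so H is indefinite -> x* is a saddle point.

saddle


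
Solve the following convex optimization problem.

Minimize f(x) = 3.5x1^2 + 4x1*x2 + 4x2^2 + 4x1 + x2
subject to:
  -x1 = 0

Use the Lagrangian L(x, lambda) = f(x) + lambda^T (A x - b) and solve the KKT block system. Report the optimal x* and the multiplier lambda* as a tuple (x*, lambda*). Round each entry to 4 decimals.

Form the Lagrangian:
  L(x, lambda) = (1/2) x^T Q x + c^T x + lambda^T (A x - b)
Stationarity (grad_x L = 0): Q x + c + A^T lambda = 0.
Primal feasibility: A x = b.

This gives the KKT block system:
  [ Q   A^T ] [ x     ]   [-c ]
  [ A    0  ] [ lambda ] = [ b ]

Solving the linear system:
  x*      = (0, -0.125)
  lambda* = (3.5)
  f(x*)   = -0.0625

x* = (0, -0.125), lambda* = (3.5)


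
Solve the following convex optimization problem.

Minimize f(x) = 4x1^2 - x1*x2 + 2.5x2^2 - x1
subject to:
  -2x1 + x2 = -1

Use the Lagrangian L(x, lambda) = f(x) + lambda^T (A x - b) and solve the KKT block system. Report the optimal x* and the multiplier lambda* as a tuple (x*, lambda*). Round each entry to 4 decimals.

Form the Lagrangian:
  L(x, lambda) = (1/2) x^T Q x + c^T x + lambda^T (A x - b)
Stationarity (grad_x L = 0): Q x + c + A^T lambda = 0.
Primal feasibility: A x = b.

This gives the KKT block system:
  [ Q   A^T ] [ x     ]   [-c ]
  [ A    0  ] [ lambda ] = [ b ]

Solving the linear system:
  x*      = (0.4167, -0.1667)
  lambda* = (1.25)
  f(x*)   = 0.4167

x* = (0.4167, -0.1667), lambda* = (1.25)


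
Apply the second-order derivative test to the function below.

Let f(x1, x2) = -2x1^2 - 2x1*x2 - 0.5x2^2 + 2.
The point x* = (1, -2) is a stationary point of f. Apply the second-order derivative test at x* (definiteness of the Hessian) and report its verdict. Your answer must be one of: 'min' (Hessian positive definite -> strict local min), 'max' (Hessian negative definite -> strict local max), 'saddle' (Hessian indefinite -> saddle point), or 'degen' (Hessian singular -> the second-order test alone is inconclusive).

Compute the Hessian H = grad^2 f:
  H = [[-4, -2], [-2, -1]]
Verify stationarity: grad f(x*) = H x* + g = (0, 0).
Eigenvalues of H: -5, 0.
H has a zero eigenvalue (singular; negative semidefinite but not definite), so H is neither positive definite, negative definite, nor indefinite. The second-order test alone is inconclusive -> degen.
(Indeed, f is constant along the null direction of H through x*, so x* is not a strict local extremum.)

degen


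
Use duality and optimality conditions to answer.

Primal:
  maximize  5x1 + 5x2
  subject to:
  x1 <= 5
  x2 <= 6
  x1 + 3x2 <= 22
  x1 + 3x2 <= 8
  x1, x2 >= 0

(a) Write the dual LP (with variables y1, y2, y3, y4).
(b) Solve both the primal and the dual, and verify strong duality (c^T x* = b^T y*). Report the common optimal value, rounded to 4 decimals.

The standard primal-dual pair for 'max c^T x s.t. A x <= b, x >= 0' is:
  Dual:  min b^T y  s.t.  A^T y >= c,  y >= 0.

So the dual LP is:
  minimize  5y1 + 6y2 + 22y3 + 8y4
  subject to:
    y1 + y3 + y4 >= 5
    y2 + 3y3 + 3y4 >= 5
    y1, y2, y3, y4 >= 0

Solving the primal: x* = (5, 1).
  primal value c^T x* = 30.
Solving the dual: y* = (3.3333, 0, 0, 1.6667).
  dual value b^T y* = 30.
Strong duality: c^T x* = b^T y*. Confirmed.

30


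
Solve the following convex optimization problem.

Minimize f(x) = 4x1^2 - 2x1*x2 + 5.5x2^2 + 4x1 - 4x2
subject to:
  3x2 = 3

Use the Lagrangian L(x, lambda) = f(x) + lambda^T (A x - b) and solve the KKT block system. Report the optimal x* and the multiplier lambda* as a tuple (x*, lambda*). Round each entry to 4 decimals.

Form the Lagrangian:
  L(x, lambda) = (1/2) x^T Q x + c^T x + lambda^T (A x - b)
Stationarity (grad_x L = 0): Q x + c + A^T lambda = 0.
Primal feasibility: A x = b.

This gives the KKT block system:
  [ Q   A^T ] [ x     ]   [-c ]
  [ A    0  ] [ lambda ] = [ b ]

Solving the linear system:
  x*      = (-0.25, 1)
  lambda* = (-2.5)
  f(x*)   = 1.25

x* = (-0.25, 1), lambda* = (-2.5)


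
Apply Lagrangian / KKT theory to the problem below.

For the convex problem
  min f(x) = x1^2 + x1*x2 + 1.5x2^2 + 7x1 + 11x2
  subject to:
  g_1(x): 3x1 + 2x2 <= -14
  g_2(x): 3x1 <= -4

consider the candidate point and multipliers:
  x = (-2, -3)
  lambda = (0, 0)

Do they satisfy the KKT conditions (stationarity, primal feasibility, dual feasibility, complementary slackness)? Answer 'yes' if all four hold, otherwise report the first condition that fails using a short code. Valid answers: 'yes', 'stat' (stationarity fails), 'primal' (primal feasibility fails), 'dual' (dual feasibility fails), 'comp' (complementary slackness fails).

Gradient of f: grad f(x) = Q x + c = (0, 0)
Constraint values g_i(x) = a_i^T x - b_i:
  g_1((-2, -3)) = 2
  g_2((-2, -3)) = -2
Stationarity residual: grad f(x) + sum_i lambda_i a_i = (0, 0)
  -> stationarity OK
Primal feasibility (all g_i <= 0): FAILS
Dual feasibility (all lambda_i >= 0): OK
Complementary slackness (lambda_i * g_i(x) = 0 for all i): OK

Verdict: the first failing condition is primal_feasibility -> primal.

primal


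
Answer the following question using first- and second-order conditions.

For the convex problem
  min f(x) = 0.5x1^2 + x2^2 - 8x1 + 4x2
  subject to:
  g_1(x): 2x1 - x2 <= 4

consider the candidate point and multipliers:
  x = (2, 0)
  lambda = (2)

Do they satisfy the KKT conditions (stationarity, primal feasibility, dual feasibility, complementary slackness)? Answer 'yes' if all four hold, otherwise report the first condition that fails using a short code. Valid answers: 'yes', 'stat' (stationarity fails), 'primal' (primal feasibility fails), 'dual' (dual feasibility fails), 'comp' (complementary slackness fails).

Gradient of f: grad f(x) = Q x + c = (-6, 4)
Constraint values g_i(x) = a_i^T x - b_i:
  g_1((2, 0)) = 0
Stationarity residual: grad f(x) + sum_i lambda_i a_i = (-2, 2)
  -> stationarity FAILS
Primal feasibility (all g_i <= 0): OK
Dual feasibility (all lambda_i >= 0): OK
Complementary slackness (lambda_i * g_i(x) = 0 for all i): OK

Verdict: the first failing condition is stationarity -> stat.

stat
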